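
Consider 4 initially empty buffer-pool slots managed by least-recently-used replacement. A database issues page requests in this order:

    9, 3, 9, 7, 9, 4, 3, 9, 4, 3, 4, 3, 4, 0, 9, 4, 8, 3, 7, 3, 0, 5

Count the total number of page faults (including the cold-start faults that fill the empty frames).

10

9 -> miss, frames {9}
3 -> miss, frames {9,3}
9 -> hit
7 -> miss, frames {3,9,7}
9 -> hit
4 -> miss, frames {3,7,9,4}
3 -> hit
9 -> hit
4 -> hit
3 -> hit
4 -> hit
3 -> hit
4 -> hit
0 -> miss, evict 7, frames {9,3,4,0}
9 -> hit
4 -> hit
8 -> miss, evict 3, frames {0,9,4,8}
3 -> miss, evict 0, frames {9,4,8,3}
7 -> miss, evict 9, frames {4,8,3,7}
3 -> hit
0 -> miss, evict 4, frames {8,7,3,0}
5 -> miss, evict 8, frames {7,3,0,5}
Page faults: 10.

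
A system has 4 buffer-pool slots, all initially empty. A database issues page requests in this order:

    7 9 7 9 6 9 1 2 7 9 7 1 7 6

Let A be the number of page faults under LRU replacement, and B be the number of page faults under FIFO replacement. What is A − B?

-1

Under LRU: F F . . F . F F F . . . . F → 7 faults.
Under FIFO: F F . . F . F F F F . . . F → 8 faults.
A − B = 7 − 8 = -1.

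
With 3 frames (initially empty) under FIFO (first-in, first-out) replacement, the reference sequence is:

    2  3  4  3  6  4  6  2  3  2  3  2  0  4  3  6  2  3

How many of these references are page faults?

11

2 -> fault, frames [2]
3 -> fault, frames [2, 3]
4 -> fault, frames [2, 3, 4]
3 -> hit
6 -> fault, evict 2, frames [3, 4, 6]
4 -> hit
6 -> hit
2 -> fault, evict 3, frames [4, 6, 2]
3 -> fault, evict 4, frames [6, 2, 3]
2 -> hit
3 -> hit
2 -> hit
0 -> fault, evict 6, frames [2, 3, 0]
4 -> fault, evict 2, frames [3, 0, 4]
3 -> hit
6 -> fault, evict 3, frames [0, 4, 6]
2 -> fault, evict 0, frames [4, 6, 2]
3 -> fault, evict 4, frames [6, 2, 3]
Page faults: 11.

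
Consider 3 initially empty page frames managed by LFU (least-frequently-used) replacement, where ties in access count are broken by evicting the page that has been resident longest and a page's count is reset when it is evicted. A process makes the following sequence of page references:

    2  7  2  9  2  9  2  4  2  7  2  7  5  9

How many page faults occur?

7

2 -> fault, frames [2]
7 -> fault, frames [2, 7]
2 -> hit
9 -> fault, frames [2, 7, 9]
2 -> hit
9 -> hit
2 -> hit
4 -> fault, evict 7, frames [2, 9, 4]
2 -> hit
7 -> fault, evict 4, frames [2, 9, 7]
2 -> hit
7 -> hit
5 -> fault, evict 9, frames [2, 7, 5]
9 -> fault, evict 5, frames [2, 7, 9]
Page faults: 7.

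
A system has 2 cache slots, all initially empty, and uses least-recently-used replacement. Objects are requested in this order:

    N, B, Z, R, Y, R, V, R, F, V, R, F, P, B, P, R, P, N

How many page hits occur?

N -> fault, frames {N}
B -> fault, frames {N,B}
Z -> fault, evict N, frames {B,Z}
R -> fault, evict B, frames {Z,R}
Y -> fault, evict Z, frames {R,Y}
R -> hit
V -> fault, evict Y, frames {R,V}
R -> hit
F -> fault, evict V, frames {R,F}
V -> fault, evict R, frames {F,V}
R -> fault, evict F, frames {V,R}
F -> fault, evict V, frames {R,F}
P -> fault, evict R, frames {F,P}
B -> fault, evict F, frames {P,B}
P -> hit
R -> fault, evict B, frames {P,R}
P -> hit
N -> fault, evict R, frames {P,N}
Hits: 4.

4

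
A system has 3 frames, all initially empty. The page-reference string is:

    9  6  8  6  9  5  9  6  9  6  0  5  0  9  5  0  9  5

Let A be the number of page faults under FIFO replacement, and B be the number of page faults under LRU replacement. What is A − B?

2

Under FIFO: F F F . . F F F . . F F . F . . . . → 9 faults.
Under LRU: F F F . . F . . . . F F . F . . . . → 7 faults.
A − B = 9 − 7 = 2.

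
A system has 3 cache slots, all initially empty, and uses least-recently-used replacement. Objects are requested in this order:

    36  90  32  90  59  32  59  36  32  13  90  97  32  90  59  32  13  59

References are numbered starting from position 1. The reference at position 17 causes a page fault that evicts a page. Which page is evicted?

pos 1: 36 → fault, frames (36)
pos 2: 90 → fault, frames (36 90)
pos 3: 32 → fault, frames (36 90 32)
pos 4: 90 → hit
pos 5: 59 → fault, evict 36, frames (32 90 59)
pos 6: 32 → hit
pos 7: 59 → hit
pos 8: 36 → fault, evict 90, frames (32 59 36)
pos 9: 32 → hit
pos 10: 13 → fault, evict 59, frames (36 32 13)
pos 11: 90 → fault, evict 36, frames (32 13 90)
pos 12: 97 → fault, evict 32, frames (13 90 97)
pos 13: 32 → fault, evict 13, frames (90 97 32)
pos 14: 90 → hit
pos 15: 59 → fault, evict 97, frames (32 90 59)
pos 16: 32 → hit
pos 17: 13 → fault, evict 90, frames (59 32 13)
At position 17, page 90 is evicted.

90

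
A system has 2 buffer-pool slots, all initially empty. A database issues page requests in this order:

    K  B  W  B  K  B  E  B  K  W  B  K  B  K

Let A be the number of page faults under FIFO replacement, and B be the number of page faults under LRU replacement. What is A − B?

1

Under FIFO: F F F . F F F . F F F F . . → 10 faults.
Under LRU: F F F . F . F . F F F F . . → 9 faults.
A − B = 10 − 9 = 1.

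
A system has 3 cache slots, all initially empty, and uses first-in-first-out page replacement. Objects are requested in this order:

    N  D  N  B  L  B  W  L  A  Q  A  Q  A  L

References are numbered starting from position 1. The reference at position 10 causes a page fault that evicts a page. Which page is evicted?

pos 1: N → fault, frames [N]
pos 2: D → fault, frames [N, D]
pos 3: N → hit
pos 4: B → fault, frames [N, D, B]
pos 5: L → fault, evict N, frames [D, B, L]
pos 6: B → hit
pos 7: W → fault, evict D, frames [B, L, W]
pos 8: L → hit
pos 9: A → fault, evict B, frames [L, W, A]
pos 10: Q → fault, evict L, frames [W, A, Q]
At position 10, page L is evicted.

L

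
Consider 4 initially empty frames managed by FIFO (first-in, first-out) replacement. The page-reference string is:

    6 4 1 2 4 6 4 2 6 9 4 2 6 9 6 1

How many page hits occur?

6 → miss, frames (6)
4 → miss, frames (6 4)
1 → miss, frames (6 4 1)
2 → miss, frames (6 4 1 2)
4 → hit
6 → hit
4 → hit
2 → hit
6 → hit
9 → miss, evict 6, frames (4 1 2 9)
4 → hit
2 → hit
6 → miss, evict 4, frames (1 2 9 6)
9 → hit
6 → hit
1 → hit
Hits: 10.

10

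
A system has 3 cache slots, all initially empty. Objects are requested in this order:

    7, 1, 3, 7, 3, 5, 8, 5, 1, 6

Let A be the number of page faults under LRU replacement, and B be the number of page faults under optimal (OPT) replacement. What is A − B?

1

Under LRU: F F F . . F F . F F → 7 faults.
Under OPT: F F F . . F F . . F → 6 faults.
A − B = 7 − 6 = 1.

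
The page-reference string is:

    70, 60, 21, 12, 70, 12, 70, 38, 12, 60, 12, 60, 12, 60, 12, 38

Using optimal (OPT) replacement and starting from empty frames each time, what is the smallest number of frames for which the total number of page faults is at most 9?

f=1: 16 faults
f=2: 7 faults
f=3: 5 faults
f=4: 5 faults
f=5: 5 faults
Smallest f with faults ≤ 9 is 2.

2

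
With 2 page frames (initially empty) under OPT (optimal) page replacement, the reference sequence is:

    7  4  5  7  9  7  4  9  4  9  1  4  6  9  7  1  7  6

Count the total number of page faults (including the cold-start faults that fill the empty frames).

10

7 -> fault, frames (7)
4 -> fault, frames (7 4)
5 -> fault, evict 4, frames (7 5)
7 -> hit
9 -> fault, evict 5, frames (7 9)
7 -> hit
4 -> fault, evict 7, frames (9 4)
9 -> hit
4 -> hit
9 -> hit
1 -> fault, evict 9, frames (4 1)
4 -> hit
6 -> fault, evict 4, frames (1 6)
9 -> fault, evict 6, frames (1 9)
7 -> fault, evict 9, frames (1 7)
1 -> hit
7 -> hit
6 -> fault, evict 7, frames (1 6)
Page faults: 10.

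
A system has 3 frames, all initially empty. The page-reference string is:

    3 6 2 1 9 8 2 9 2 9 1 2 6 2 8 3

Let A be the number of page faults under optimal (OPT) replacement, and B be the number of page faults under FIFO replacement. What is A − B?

Under OPT: F F F F F F . . . . F . F . . F → 9 faults.
Under FIFO: F F F F F F F . . . F . F . F F → 11 faults.
A − B = 9 − 11 = -2.

-2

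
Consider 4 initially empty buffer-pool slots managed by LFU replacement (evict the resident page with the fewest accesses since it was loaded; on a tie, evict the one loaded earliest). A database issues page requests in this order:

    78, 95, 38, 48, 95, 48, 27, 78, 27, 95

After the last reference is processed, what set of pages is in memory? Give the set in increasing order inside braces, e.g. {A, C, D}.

78 -> fault, frames {78}
95 -> fault, frames {78,95}
38 -> fault, frames {78,95,38}
48 -> fault, frames {78,95,38,48}
95 -> hit
48 -> hit
27 -> fault, evict 78, frames {95,38,48,27}
78 -> fault, evict 38, frames {95,48,27,78}
27 -> hit
95 -> hit

{27, 48, 78, 95}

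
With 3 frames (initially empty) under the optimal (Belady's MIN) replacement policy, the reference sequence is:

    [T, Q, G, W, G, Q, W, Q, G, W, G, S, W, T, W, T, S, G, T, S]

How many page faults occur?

7

T: fault, frames [T]
Q: fault, frames [T, Q]
G: fault, frames [T, Q, G]
W: fault, evict T, frames [Q, G, W]
G: hit
Q: hit
W: hit
Q: hit
G: hit
W: hit
G: hit
S: fault, evict Q, frames [G, W, S]
W: hit
T: fault, evict G, frames [W, S, T]
W: hit
T: hit
S: hit
G: fault, evict W, frames [S, T, G]
T: hit
S: hit
Page faults: 7.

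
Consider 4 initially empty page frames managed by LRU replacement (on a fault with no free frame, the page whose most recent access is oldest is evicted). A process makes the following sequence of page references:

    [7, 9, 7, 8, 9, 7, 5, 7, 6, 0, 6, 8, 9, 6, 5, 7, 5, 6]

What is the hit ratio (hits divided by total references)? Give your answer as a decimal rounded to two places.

7 → miss, frames (7)
9 → miss, frames (7 9)
7 → hit
8 → miss, frames (9 7 8)
9 → hit
7 → hit
5 → miss, frames (8 9 7 5)
7 → hit
6 → miss, evict 8, frames (9 5 7 6)
0 → miss, evict 9, frames (5 7 6 0)
6 → hit
8 → miss, evict 5, frames (7 0 6 8)
9 → miss, evict 7, frames (0 6 8 9)
6 → hit
5 → miss, evict 0, frames (8 9 6 5)
7 → miss, evict 8, frames (9 6 5 7)
5 → hit
6 → hit
Hits: 8 of 18 references → 8/18 = 0.4444.

0.44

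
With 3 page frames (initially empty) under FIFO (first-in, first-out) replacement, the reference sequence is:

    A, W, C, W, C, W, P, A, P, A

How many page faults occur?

5

A -> miss, frames (A)
W -> miss, frames (A W)
C -> miss, frames (A W C)
W -> hit
C -> hit
W -> hit
P -> miss, evict A, frames (W C P)
A -> miss, evict W, frames (C P A)
P -> hit
A -> hit
Page faults: 5.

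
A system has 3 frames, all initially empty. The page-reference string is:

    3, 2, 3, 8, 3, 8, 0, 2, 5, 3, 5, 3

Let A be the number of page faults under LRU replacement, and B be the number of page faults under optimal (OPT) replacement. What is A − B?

Under LRU: F F . F . . F F F F . . → 7 faults.
Under OPT: F F . F . . F . F . . . → 5 faults.
A − B = 7 − 5 = 2.

2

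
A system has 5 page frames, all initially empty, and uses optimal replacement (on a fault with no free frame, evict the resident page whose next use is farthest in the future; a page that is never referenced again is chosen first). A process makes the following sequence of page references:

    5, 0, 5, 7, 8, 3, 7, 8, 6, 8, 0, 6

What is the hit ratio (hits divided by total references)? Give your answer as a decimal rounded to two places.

0.50

5 -> fault, frames [5]
0 -> fault, frames [5, 0]
5 -> hit
7 -> fault, frames [5, 0, 7]
8 -> fault, frames [5, 0, 7, 8]
3 -> fault, frames [5, 0, 7, 8, 3]
7 -> hit
8 -> hit
6 -> fault, evict 3, frames [5, 0, 7, 8, 6]
8 -> hit
0 -> hit
6 -> hit
Hits: 6 of 12 references → 6/12 = 0.5000.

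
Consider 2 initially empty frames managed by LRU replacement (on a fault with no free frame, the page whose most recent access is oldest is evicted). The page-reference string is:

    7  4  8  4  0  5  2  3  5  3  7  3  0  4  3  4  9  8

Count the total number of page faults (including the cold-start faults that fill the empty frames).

14

7 -> fault, frames {7}
4 -> fault, frames {7,4}
8 -> fault, evict 7, frames {4,8}
4 -> hit
0 -> fault, evict 8, frames {4,0}
5 -> fault, evict 4, frames {0,5}
2 -> fault, evict 0, frames {5,2}
3 -> fault, evict 5, frames {2,3}
5 -> fault, evict 2, frames {3,5}
3 -> hit
7 -> fault, evict 5, frames {3,7}
3 -> hit
0 -> fault, evict 7, frames {3,0}
4 -> fault, evict 3, frames {0,4}
3 -> fault, evict 0, frames {4,3}
4 -> hit
9 -> fault, evict 3, frames {4,9}
8 -> fault, evict 4, frames {9,8}
Page faults: 14.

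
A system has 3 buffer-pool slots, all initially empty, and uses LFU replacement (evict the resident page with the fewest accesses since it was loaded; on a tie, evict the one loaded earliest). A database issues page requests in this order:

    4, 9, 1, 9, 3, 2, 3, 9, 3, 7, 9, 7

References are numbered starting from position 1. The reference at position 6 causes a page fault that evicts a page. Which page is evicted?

pos 1: 4 → miss, frames (4)
pos 2: 9 → miss, frames (4 9)
pos 3: 1 → miss, frames (4 9 1)
pos 4: 9 → hit
pos 5: 3 → miss, evict 4, frames (9 1 3)
pos 6: 2 → miss, evict 1, frames (9 3 2)
At position 6, page 1 is evicted.

1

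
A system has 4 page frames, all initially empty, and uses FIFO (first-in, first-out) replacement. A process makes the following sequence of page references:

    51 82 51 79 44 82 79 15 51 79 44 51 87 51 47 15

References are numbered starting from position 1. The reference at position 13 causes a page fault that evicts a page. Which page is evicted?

pos 1: 51 → miss, frames [51]
pos 2: 82 → miss, frames [51, 82]
pos 3: 51 → hit
pos 4: 79 → miss, frames [51, 82, 79]
pos 5: 44 → miss, frames [51, 82, 79, 44]
pos 6: 82 → hit
pos 7: 79 → hit
pos 8: 15 → miss, evict 51, frames [82, 79, 44, 15]
pos 9: 51 → miss, evict 82, frames [79, 44, 15, 51]
pos 10: 79 → hit
pos 11: 44 → hit
pos 12: 51 → hit
pos 13: 87 → miss, evict 79, frames [44, 15, 51, 87]
At position 13, page 79 is evicted.

79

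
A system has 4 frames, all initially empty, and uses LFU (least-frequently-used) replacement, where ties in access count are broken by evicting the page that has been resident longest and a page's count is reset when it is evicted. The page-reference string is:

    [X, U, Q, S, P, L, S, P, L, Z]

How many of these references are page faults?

7

X: fault, frames (X)
U: fault, frames (X U)
Q: fault, frames (X U Q)
S: fault, frames (X U Q S)
P: fault, evict X, frames (U Q S P)
L: fault, evict U, frames (Q S P L)
S: hit
P: hit
L: hit
Z: fault, evict Q, frames (S P L Z)
Page faults: 7.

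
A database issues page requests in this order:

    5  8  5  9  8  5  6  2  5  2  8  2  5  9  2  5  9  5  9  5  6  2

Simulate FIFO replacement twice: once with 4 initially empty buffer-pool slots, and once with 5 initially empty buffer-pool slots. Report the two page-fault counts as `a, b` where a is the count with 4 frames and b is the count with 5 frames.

4 frames: F F . F . . F F F . F . . F . . . . . . F F → 10 faults.
5 frames: F F . F . . F F . . . . . . . . . . . . . . → 5 faults.
5 < 10: adding a frame reduced faults, as is typical.

10, 5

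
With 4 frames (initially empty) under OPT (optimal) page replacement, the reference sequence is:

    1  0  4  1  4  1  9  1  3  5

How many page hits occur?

4

1 → fault, frames [1]
0 → fault, frames [1, 0]
4 → fault, frames [1, 0, 4]
1 → hit
4 → hit
1 → hit
9 → fault, frames [1, 0, 4, 9]
1 → hit
3 → fault, evict 9, frames [1, 0, 4, 3]
5 → fault, evict 3, frames [1, 0, 4, 5]
Hits: 4.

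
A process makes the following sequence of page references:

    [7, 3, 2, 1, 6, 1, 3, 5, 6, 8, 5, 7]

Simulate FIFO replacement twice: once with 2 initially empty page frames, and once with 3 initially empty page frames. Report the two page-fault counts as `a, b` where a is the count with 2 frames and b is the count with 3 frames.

2 frames: F F F F F . F F F F F F → 11 faults.
3 frames: F F F F F . F F . F . F → 9 faults.
9 < 11: adding a frame reduced faults, as is typical.

11, 9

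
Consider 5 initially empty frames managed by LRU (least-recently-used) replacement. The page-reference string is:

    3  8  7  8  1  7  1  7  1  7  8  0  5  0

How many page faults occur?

3: miss, frames {3}
8: miss, frames {3,8}
7: miss, frames {3,8,7}
8: hit
1: miss, frames {3,7,8,1}
7: hit
1: hit
7: hit
1: hit
7: hit
8: hit
0: miss, frames {3,1,7,8,0}
5: miss, evict 3, frames {1,7,8,0,5}
0: hit
Page faults: 6.

6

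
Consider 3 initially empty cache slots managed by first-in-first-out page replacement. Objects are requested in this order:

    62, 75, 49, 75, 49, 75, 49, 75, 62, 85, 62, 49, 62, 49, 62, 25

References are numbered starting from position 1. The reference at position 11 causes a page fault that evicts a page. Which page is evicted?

pos 1: 62 -> fault, frames [62]
pos 2: 75 -> fault, frames [62, 75]
pos 3: 49 -> fault, frames [62, 75, 49]
pos 4: 75 -> hit
pos 5: 49 -> hit
pos 6: 75 -> hit
pos 7: 49 -> hit
pos 8: 75 -> hit
pos 9: 62 -> hit
pos 10: 85 -> fault, evict 62, frames [75, 49, 85]
pos 11: 62 -> fault, evict 75, frames [49, 85, 62]
At position 11, page 75 is evicted.

75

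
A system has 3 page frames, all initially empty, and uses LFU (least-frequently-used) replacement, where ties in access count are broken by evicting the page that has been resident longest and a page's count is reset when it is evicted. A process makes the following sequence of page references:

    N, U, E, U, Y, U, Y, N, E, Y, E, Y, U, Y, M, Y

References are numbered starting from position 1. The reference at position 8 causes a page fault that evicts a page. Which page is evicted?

E

pos 1: N -> miss, frames (N)
pos 2: U -> miss, frames (N U)
pos 3: E -> miss, frames (N U E)
pos 4: U -> hit
pos 5: Y -> miss, evict N, frames (U E Y)
pos 6: U -> hit
pos 7: Y -> hit
pos 8: N -> miss, evict E, frames (U Y N)
At position 8, page E is evicted.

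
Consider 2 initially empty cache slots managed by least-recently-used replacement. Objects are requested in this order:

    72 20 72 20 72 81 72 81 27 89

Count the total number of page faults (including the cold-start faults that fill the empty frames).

72 → miss, frames {72}
20 → miss, frames {72,20}
72 → hit
20 → hit
72 → hit
81 → miss, evict 20, frames {72,81}
72 → hit
81 → hit
27 → miss, evict 72, frames {81,27}
89 → miss, evict 81, frames {27,89}
Page faults: 5.

5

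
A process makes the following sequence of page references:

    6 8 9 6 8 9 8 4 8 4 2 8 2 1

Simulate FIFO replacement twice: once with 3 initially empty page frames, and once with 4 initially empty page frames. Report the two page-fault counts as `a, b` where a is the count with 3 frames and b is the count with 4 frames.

3 frames: F F F . . . . F . . F F . F → 7 faults.
4 frames: F F F . . . . F . . F . . F → 6 faults.
6 < 7: adding a frame reduced faults, as is typical.

7, 6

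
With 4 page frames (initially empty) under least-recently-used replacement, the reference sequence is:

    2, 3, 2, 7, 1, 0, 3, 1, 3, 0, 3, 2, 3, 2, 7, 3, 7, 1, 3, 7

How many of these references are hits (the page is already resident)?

11

2 → fault, frames (2)
3 → fault, frames (2 3)
2 → hit
7 → fault, frames (3 2 7)
1 → fault, frames (3 2 7 1)
0 → fault, evict 3, frames (2 7 1 0)
3 → fault, evict 2, frames (7 1 0 3)
1 → hit
3 → hit
0 → hit
3 → hit
2 → fault, evict 7, frames (1 0 3 2)
3 → hit
2 → hit
7 → fault, evict 1, frames (0 3 2 7)
3 → hit
7 → hit
1 → fault, evict 0, frames (2 3 7 1)
3 → hit
7 → hit
Hits: 11.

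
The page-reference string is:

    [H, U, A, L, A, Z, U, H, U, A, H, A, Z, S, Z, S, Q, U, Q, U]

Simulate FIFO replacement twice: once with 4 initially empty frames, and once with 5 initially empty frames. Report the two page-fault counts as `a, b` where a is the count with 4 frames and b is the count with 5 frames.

12, 8

4 frames: F F F F . F . F F F . . . F F . F F . . → 12 faults.
5 frames: F F F F . F . . . . . . . F . . F F . . → 8 faults.
8 < 12: adding a frame reduced faults, as is typical.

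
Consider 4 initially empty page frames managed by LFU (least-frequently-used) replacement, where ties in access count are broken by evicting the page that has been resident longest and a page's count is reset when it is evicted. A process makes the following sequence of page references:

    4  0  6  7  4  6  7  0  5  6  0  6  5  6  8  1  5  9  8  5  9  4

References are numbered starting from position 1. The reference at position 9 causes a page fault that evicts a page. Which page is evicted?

pos 1: 4 -> miss, frames [4]
pos 2: 0 -> miss, frames [4, 0]
pos 3: 6 -> miss, frames [4, 0, 6]
pos 4: 7 -> miss, frames [4, 0, 6, 7]
pos 5: 4 -> hit
pos 6: 6 -> hit
pos 7: 7 -> hit
pos 8: 0 -> hit
pos 9: 5 -> miss, evict 4, frames [0, 6, 7, 5]
At position 9, page 4 is evicted.

4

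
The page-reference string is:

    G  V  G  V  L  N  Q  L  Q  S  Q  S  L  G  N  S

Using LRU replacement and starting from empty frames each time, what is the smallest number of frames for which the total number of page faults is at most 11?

f=1: 16 faults
f=2: 11 faults
f=3: 9 faults
f=4: 8 faults
f=5: 7 faults
f=6: 6 faults
Smallest f with faults ≤ 11 is 2.

2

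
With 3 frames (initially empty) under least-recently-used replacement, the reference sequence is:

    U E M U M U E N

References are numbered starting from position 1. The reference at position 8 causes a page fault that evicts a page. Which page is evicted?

M

pos 1: U → miss, frames {U}
pos 2: E → miss, frames {U,E}
pos 3: M → miss, frames {U,E,M}
pos 4: U → hit
pos 5: M → hit
pos 6: U → hit
pos 7: E → hit
pos 8: N → miss, evict M, frames {U,E,N}
At position 8, page M is evicted.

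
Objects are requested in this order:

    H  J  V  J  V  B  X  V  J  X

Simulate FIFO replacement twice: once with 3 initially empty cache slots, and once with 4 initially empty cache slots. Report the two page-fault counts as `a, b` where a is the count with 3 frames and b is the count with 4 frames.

3 frames: F F F . . F F . F . → 6 faults.
4 frames: F F F . . F F . . . → 5 faults.
5 < 6: adding a frame reduced faults, as is typical.

6, 5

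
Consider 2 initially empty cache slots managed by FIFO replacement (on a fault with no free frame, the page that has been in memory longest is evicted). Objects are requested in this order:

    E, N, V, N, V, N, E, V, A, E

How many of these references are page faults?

5

E → miss, frames (E)
N → miss, frames (E N)
V → miss, evict E, frames (N V)
N → hit
V → hit
N → hit
E → miss, evict N, frames (V E)
V → hit
A → miss, evict V, frames (E A)
E → hit
Page faults: 5.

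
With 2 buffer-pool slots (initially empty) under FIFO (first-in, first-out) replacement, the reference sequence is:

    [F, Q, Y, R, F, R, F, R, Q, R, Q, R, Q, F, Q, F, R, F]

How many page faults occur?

11

F -> miss, frames {F}
Q -> miss, frames {F,Q}
Y -> miss, evict F, frames {Q,Y}
R -> miss, evict Q, frames {Y,R}
F -> miss, evict Y, frames {R,F}
R -> hit
F -> hit
R -> hit
Q -> miss, evict R, frames {F,Q}
R -> miss, evict F, frames {Q,R}
Q -> hit
R -> hit
Q -> hit
F -> miss, evict Q, frames {R,F}
Q -> miss, evict R, frames {F,Q}
F -> hit
R -> miss, evict F, frames {Q,R}
F -> miss, evict Q, frames {R,F}
Page faults: 11.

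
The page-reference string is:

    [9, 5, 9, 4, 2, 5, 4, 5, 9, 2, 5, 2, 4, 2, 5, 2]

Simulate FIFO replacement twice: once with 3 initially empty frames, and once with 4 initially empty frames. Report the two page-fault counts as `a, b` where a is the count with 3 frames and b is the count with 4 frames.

3 frames: F F . F F . . . F . F . F F . . → 8 faults.
4 frames: F F . F F . . . . . . . . . . . → 4 faults.
4 < 8: adding a frame reduced faults, as is typical.

8, 4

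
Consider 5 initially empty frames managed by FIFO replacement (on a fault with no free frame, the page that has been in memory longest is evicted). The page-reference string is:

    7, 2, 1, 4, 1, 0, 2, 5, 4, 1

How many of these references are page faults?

7 -> fault, frames {7}
2 -> fault, frames {7,2}
1 -> fault, frames {7,2,1}
4 -> fault, frames {7,2,1,4}
1 -> hit
0 -> fault, frames {7,2,1,4,0}
2 -> hit
5 -> fault, evict 7, frames {2,1,4,0,5}
4 -> hit
1 -> hit
Page faults: 6.

6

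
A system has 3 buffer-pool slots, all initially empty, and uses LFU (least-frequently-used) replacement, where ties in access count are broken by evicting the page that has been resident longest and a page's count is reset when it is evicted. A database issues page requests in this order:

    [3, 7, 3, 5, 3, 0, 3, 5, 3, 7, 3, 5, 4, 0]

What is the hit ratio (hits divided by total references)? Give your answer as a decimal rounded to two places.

0.50

3 -> fault, frames [3]
7 -> fault, frames [3, 7]
3 -> hit
5 -> fault, frames [3, 7, 5]
3 -> hit
0 -> fault, evict 7, frames [3, 5, 0]
3 -> hit
5 -> hit
3 -> hit
7 -> fault, evict 0, frames [3, 5, 7]
3 -> hit
5 -> hit
4 -> fault, evict 7, frames [3, 5, 4]
0 -> fault, evict 4, frames [3, 5, 0]
Hits: 7 of 14 references → 7/14 = 0.5000.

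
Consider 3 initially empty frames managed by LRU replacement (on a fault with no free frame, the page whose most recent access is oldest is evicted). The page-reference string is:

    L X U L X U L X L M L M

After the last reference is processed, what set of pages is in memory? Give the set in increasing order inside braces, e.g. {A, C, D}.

L → fault, frames [L]
X → fault, frames [L, X]
U → fault, frames [L, X, U]
L → hit
X → hit
U → hit
L → hit
X → hit
L → hit
M → fault, evict U, frames [X, L, M]
L → hit
M → hit

{L, M, X}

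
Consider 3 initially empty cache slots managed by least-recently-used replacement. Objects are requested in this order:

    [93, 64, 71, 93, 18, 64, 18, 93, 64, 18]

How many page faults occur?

5

93 → miss, frames [93]
64 → miss, frames [93, 64]
71 → miss, frames [93, 64, 71]
93 → hit
18 → miss, evict 64, frames [71, 93, 18]
64 → miss, evict 71, frames [93, 18, 64]
18 → hit
93 → hit
64 → hit
18 → hit
Page faults: 5.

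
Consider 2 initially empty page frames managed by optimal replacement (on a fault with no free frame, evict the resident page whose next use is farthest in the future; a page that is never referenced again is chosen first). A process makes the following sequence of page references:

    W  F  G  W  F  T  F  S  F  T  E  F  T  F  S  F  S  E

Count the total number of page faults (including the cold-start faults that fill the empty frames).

11

W → fault, frames (W)
F → fault, frames (W F)
G → fault, evict F, frames (W G)
W → hit
F → fault, evict G, frames (W F)
T → fault, evict W, frames (F T)
F → hit
S → fault, evict T, frames (F S)
F → hit
T → fault, evict S, frames (F T)
E → fault, evict T, frames (F E)
F → hit
T → fault, evict E, frames (F T)
F → hit
S → fault, evict T, frames (F S)
F → hit
S → hit
E → fault, evict S, frames (F E)
Page faults: 11.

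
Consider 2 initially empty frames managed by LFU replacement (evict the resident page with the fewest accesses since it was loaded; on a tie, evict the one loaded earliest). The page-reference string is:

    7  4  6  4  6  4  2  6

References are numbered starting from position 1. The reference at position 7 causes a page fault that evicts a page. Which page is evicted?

pos 1: 7: fault, frames {7}
pos 2: 4: fault, frames {7,4}
pos 3: 6: fault, evict 7, frames {4,6}
pos 4: 4: hit
pos 5: 6: hit
pos 6: 4: hit
pos 7: 2: fault, evict 6, frames {4,2}
At position 7, page 6 is evicted.

6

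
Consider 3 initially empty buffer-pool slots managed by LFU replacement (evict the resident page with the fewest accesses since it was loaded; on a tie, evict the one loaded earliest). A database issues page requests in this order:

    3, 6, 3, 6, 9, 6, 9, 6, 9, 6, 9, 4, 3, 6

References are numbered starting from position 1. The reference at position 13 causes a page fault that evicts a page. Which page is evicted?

4

pos 1: 3 -> miss, frames {3}
pos 2: 6 -> miss, frames {3,6}
pos 3: 3 -> hit
pos 4: 6 -> hit
pos 5: 9 -> miss, frames {3,6,9}
pos 6: 6 -> hit
pos 7: 9 -> hit
pos 8: 6 -> hit
pos 9: 9 -> hit
pos 10: 6 -> hit
pos 11: 9 -> hit
pos 12: 4 -> miss, evict 3, frames {6,9,4}
pos 13: 3 -> miss, evict 4, frames {6,9,3}
At position 13, page 4 is evicted.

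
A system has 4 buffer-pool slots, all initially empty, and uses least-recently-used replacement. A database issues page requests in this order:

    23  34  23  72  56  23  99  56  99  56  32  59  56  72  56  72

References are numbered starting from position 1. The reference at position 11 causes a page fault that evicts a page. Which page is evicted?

72

pos 1: 23 → miss, frames [23]
pos 2: 34 → miss, frames [23, 34]
pos 3: 23 → hit
pos 4: 72 → miss, frames [34, 23, 72]
pos 5: 56 → miss, frames [34, 23, 72, 56]
pos 6: 23 → hit
pos 7: 99 → miss, evict 34, frames [72, 56, 23, 99]
pos 8: 56 → hit
pos 9: 99 → hit
pos 10: 56 → hit
pos 11: 32 → miss, evict 72, frames [23, 99, 56, 32]
At position 11, page 72 is evicted.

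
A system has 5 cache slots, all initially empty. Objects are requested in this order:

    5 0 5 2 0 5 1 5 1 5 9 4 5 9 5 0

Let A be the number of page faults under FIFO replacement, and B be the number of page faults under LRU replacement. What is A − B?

2

Under FIFO: F F . F . . F . . . F F F . . F → 8 faults.
Under LRU: F F . F . . F . . . F F . . . . → 6 faults.
A − B = 8 − 6 = 2.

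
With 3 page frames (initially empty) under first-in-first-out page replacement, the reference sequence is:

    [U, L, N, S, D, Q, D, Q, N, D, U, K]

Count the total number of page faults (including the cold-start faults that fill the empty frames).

U -> fault, frames [U]
L -> fault, frames [U, L]
N -> fault, frames [U, L, N]
S -> fault, evict U, frames [L, N, S]
D -> fault, evict L, frames [N, S, D]
Q -> fault, evict N, frames [S, D, Q]
D -> hit
Q -> hit
N -> fault, evict S, frames [D, Q, N]
D -> hit
U -> fault, evict D, frames [Q, N, U]
K -> fault, evict Q, frames [N, U, K]
Page faults: 9.

9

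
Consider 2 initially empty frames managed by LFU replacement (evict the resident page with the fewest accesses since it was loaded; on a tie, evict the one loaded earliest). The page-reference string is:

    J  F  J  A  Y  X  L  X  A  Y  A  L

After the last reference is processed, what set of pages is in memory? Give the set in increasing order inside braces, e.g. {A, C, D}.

{J, L}

J → fault, frames [J]
F → fault, frames [J, F]
J → hit
A → fault, evict F, frames [J, A]
Y → fault, evict A, frames [J, Y]
X → fault, evict Y, frames [J, X]
L → fault, evict X, frames [J, L]
X → fault, evict L, frames [J, X]
A → fault, evict X, frames [J, A]
Y → fault, evict A, frames [J, Y]
A → fault, evict Y, frames [J, A]
L → fault, evict A, frames [J, L]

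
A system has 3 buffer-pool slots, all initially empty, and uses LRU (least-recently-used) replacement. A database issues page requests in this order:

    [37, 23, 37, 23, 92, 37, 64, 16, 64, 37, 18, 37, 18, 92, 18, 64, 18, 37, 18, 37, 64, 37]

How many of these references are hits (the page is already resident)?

37: miss, frames [37]
23: miss, frames [37, 23]
37: hit
23: hit
92: miss, frames [37, 23, 92]
37: hit
64: miss, evict 23, frames [92, 37, 64]
16: miss, evict 92, frames [37, 64, 16]
64: hit
37: hit
18: miss, evict 16, frames [64, 37, 18]
37: hit
18: hit
92: miss, evict 64, frames [37, 18, 92]
18: hit
64: miss, evict 37, frames [92, 18, 64]
18: hit
37: miss, evict 92, frames [64, 18, 37]
18: hit
37: hit
64: hit
37: hit
Hits: 13.

13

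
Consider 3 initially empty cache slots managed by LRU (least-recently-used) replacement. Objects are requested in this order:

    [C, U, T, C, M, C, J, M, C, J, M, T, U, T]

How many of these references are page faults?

7

C: miss, frames (C)
U: miss, frames (C U)
T: miss, frames (C U T)
C: hit
M: miss, evict U, frames (T C M)
C: hit
J: miss, evict T, frames (M C J)
M: hit
C: hit
J: hit
M: hit
T: miss, evict C, frames (J M T)
U: miss, evict J, frames (M T U)
T: hit
Page faults: 7.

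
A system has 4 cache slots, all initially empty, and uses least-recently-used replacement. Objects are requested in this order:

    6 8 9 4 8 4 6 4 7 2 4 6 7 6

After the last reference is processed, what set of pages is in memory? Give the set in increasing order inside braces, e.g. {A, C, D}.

{2, 4, 6, 7}

6 → fault, frames {6}
8 → fault, frames {6,8}
9 → fault, frames {6,8,9}
4 → fault, frames {6,8,9,4}
8 → hit
4 → hit
6 → hit
4 → hit
7 → fault, evict 9, frames {8,6,4,7}
2 → fault, evict 8, frames {6,4,7,2}
4 → hit
6 → hit
7 → hit
6 → hit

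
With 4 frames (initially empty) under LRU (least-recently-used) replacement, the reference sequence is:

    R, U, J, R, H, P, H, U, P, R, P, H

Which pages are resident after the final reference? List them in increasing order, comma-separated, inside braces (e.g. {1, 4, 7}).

{H, P, R, U}

R → fault, frames (R)
U → fault, frames (R U)
J → fault, frames (R U J)
R → hit
H → fault, frames (U J R H)
P → fault, evict U, frames (J R H P)
H → hit
U → fault, evict J, frames (R P H U)
P → hit
R → hit
P → hit
H → hit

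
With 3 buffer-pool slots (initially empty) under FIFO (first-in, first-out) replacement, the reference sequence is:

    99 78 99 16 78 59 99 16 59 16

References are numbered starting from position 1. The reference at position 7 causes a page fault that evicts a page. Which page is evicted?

78

pos 1: 99 -> fault, frames [99]
pos 2: 78 -> fault, frames [99, 78]
pos 3: 99 -> hit
pos 4: 16 -> fault, frames [99, 78, 16]
pos 5: 78 -> hit
pos 6: 59 -> fault, evict 99, frames [78, 16, 59]
pos 7: 99 -> fault, evict 78, frames [16, 59, 99]
At position 7, page 78 is evicted.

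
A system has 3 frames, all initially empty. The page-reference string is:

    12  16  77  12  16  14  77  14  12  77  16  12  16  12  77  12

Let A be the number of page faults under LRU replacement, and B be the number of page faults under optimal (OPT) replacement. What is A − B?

2

Under LRU: F F F . . F F . F . F . . . . . → 7 faults.
Under OPT: F F F . . F . . . . F . . . . . → 5 faults.
A − B = 7 − 5 = 2.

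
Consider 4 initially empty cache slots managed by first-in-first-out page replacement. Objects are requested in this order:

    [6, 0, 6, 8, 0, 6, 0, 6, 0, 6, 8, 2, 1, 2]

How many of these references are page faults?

6: miss, frames (6)
0: miss, frames (6 0)
6: hit
8: miss, frames (6 0 8)
0: hit
6: hit
0: hit
6: hit
0: hit
6: hit
8: hit
2: miss, frames (6 0 8 2)
1: miss, evict 6, frames (0 8 2 1)
2: hit
Page faults: 5.

5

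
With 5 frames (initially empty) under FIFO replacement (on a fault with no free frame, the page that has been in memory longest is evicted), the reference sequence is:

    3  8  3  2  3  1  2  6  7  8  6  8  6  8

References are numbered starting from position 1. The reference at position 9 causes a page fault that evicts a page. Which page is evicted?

3

pos 1: 3 → fault, frames [3]
pos 2: 8 → fault, frames [3, 8]
pos 3: 3 → hit
pos 4: 2 → fault, frames [3, 8, 2]
pos 5: 3 → hit
pos 6: 1 → fault, frames [3, 8, 2, 1]
pos 7: 2 → hit
pos 8: 6 → fault, frames [3, 8, 2, 1, 6]
pos 9: 7 → fault, evict 3, frames [8, 2, 1, 6, 7]
At position 9, page 3 is evicted.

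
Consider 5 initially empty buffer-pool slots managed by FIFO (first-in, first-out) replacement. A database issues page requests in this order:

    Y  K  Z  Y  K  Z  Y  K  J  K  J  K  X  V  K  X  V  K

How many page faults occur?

Y: miss, frames (Y)
K: miss, frames (Y K)
Z: miss, frames (Y K Z)
Y: hit
K: hit
Z: hit
Y: hit
K: hit
J: miss, frames (Y K Z J)
K: hit
J: hit
K: hit
X: miss, frames (Y K Z J X)
V: miss, evict Y, frames (K Z J X V)
K: hit
X: hit
V: hit
K: hit
Page faults: 6.

6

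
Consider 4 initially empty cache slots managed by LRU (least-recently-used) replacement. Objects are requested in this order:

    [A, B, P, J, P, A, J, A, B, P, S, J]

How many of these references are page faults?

A → miss, frames [A]
B → miss, frames [A, B]
P → miss, frames [A, B, P]
J → miss, frames [A, B, P, J]
P → hit
A → hit
J → hit
A → hit
B → hit
P → hit
S → miss, evict J, frames [A, B, P, S]
J → miss, evict A, frames [B, P, S, J]
Page faults: 6.

6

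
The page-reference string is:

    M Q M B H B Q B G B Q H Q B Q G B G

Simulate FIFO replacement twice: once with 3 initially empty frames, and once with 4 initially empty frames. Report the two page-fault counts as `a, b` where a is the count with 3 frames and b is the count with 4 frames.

7, 5

3 frames: F F . F F . . . F . F . . F . . . . → 7 faults.
4 frames: F F . F F . . . F . . . . . . . . . → 5 faults.
5 < 7: adding a frame reduced faults, as is typical.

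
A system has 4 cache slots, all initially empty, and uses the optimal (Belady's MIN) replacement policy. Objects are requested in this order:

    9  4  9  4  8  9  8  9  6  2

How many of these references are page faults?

5

9 → fault, frames [9]
4 → fault, frames [9, 4]
9 → hit
4 → hit
8 → fault, frames [9, 4, 8]
9 → hit
8 → hit
9 → hit
6 → fault, frames [9, 4, 8, 6]
2 → fault, evict 6, frames [9, 4, 8, 2]
Page faults: 5.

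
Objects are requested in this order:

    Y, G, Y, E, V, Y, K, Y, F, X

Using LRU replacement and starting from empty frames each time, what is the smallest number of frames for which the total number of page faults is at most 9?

f=1: 10 faults
f=2: 8 faults
f=3: 7 faults
f=4: 7 faults
f=5: 7 faults
f=6: 7 faults
f=7: 7 faults
Smallest f with faults ≤ 9 is 2.

2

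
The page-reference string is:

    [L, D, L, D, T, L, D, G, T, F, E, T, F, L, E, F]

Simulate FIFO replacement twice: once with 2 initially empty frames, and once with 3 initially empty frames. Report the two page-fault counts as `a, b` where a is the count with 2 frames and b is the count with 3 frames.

2 frames: F F . . F F F F F F F F F F F F → 14 faults.
3 frames: F F . . F . . F . F F F . F . F → 9 faults.
9 < 14: adding a frame reduced faults, as is typical.

14, 9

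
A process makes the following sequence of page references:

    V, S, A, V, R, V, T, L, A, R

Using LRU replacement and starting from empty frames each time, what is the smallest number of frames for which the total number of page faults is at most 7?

5

f=1: 10 faults
f=2: 9 faults
f=3: 8 faults
f=4: 8 faults
f=5: 6 faults
f=6: 6 faults
Smallest f with faults ≤ 7 is 5.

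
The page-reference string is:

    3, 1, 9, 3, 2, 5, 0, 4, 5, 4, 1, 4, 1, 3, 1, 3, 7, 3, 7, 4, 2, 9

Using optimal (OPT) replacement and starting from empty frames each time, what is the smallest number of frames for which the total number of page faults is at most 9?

f=1: 22 faults
f=2: 13 faults
f=3: 11 faults
f=4: 10 faults
f=5: 9 faults
f=6: 8 faults
f=7: 8 faults
f=8: 8 faults
Smallest f with faults ≤ 9 is 5.

5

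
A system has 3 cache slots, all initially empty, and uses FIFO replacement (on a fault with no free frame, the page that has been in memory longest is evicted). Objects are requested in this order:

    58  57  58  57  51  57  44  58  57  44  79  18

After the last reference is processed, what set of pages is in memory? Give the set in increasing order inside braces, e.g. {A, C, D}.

58: fault, frames (58)
57: fault, frames (58 57)
58: hit
57: hit
51: fault, frames (58 57 51)
57: hit
44: fault, evict 58, frames (57 51 44)
58: fault, evict 57, frames (51 44 58)
57: fault, evict 51, frames (44 58 57)
44: hit
79: fault, evict 44, frames (58 57 79)
18: fault, evict 58, frames (57 79 18)

{18, 57, 79}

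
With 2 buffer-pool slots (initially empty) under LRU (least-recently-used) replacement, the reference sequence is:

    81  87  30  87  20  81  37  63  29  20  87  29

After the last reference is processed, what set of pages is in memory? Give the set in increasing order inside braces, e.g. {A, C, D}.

{29, 87}

81 → miss, frames {81}
87 → miss, frames {81,87}
30 → miss, evict 81, frames {87,30}
87 → hit
20 → miss, evict 30, frames {87,20}
81 → miss, evict 87, frames {20,81}
37 → miss, evict 20, frames {81,37}
63 → miss, evict 81, frames {37,63}
29 → miss, evict 37, frames {63,29}
20 → miss, evict 63, frames {29,20}
87 → miss, evict 29, frames {20,87}
29 → miss, evict 20, frames {87,29}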